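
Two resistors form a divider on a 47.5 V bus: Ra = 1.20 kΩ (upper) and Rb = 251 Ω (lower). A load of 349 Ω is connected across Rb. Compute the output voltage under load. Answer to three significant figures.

V_out ≈ 5.15 V

The load sits in parallel with Rb: Rb‖R_L = (251 × 349) / (251 + 349) = 146.0 Ω.
V_out = 47.5 × 146.0 / (1200 + 146.0) = 47.5 × 146.0/1346 = 5.15 V.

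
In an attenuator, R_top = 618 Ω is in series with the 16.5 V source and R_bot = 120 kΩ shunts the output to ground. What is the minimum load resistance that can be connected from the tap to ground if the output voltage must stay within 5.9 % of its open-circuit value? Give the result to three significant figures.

Output resistance R_th = R_top‖R_bot = (618 × 120000)/120600 = 614.8 Ω.
The fractional drop is R_th/(R_th + R_L); requiring this ≤ 0.0590 gives R_L ≥ R_th(1/0.0590 − 1) = 614.8 × 15.95 = 9.81 kΩ.

R_L(min) ≈ 9.81 kΩ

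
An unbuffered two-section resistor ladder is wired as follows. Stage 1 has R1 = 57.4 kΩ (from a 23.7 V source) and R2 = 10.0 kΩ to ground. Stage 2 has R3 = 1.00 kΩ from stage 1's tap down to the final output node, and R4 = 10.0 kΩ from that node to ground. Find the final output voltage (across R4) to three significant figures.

V_out ≈ 1.80 V

Stage 2 presents R3+R4 = 11.00 kΩ as a load on stage 1's tap.
Stage 1's lower leg becomes R2‖(R3+R4) = 5.238 kΩ, so V_mid = 23.7 × 5.238/62.64 = 1.982 V.
Stage 2 is itself unloaded: V_out = V_mid × R4/(R3+R4) = 1.982 × 10.0/11.00 = 1.80 V.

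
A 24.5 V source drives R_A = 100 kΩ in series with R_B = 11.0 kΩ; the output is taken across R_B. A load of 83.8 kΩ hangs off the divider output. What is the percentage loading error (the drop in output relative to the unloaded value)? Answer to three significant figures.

10.6 %

The divider's output (Thévenin) resistance is R_A‖R_B = 9.910 kΩ.
Fractional drop under load = R_th/(R_th + R_L) = 9.910 / (9.910 + 83.8) = 0.1058.
So the output falls by 10.6 %.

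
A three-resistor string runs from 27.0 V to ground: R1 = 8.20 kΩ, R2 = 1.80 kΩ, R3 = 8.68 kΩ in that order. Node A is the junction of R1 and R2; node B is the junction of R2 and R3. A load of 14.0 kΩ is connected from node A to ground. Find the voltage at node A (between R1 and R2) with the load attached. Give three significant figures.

Below node A the series string R2+R3 = 10.48 kΩ sits in parallel with the 14.0 kΩ load: 5.993 kΩ.
V_A = 27.0 × 5.993/(8.20 + 5.993) = 11.4 V.

V ≈ 11.4 V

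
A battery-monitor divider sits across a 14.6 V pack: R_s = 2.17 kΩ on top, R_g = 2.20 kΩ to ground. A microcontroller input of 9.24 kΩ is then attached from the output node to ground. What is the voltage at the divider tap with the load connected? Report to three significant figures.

The load sits in parallel with R_g: R_g‖R_L = (2.20 × 9.24) / (2.20 + 9.24) = 1.777 kΩ.
V_out = 14.6 × 1.777 / (2.17 + 1.777) = 14.6 × 1.777/3.947 = 6.57 V.

V_out ≈ 6.57 V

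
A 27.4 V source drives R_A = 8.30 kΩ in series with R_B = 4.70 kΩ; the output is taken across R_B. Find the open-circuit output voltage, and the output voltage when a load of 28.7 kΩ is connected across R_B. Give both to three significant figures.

Unloaded: 9.91 V; loaded: 8.97 V

Open-circuit: V = 27.4 × 4.70/(8.30 + 4.70) = 9.91 V.
With the load, R_B becomes R_B‖R_L = 4.039 kΩ, so V = 27.4 × 4.039/12.34 = 8.97 V.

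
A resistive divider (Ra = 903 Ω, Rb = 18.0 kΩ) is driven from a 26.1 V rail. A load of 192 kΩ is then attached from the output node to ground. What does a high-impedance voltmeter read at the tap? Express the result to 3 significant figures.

The load sits in parallel with Rb: Rb‖R_L = (18000 × 192000) / (18000 + 192000) = 16460 Ω.
V_out = 26.1 × 16460 / (903 + 16460) = 26.1 × 16460/17360 = 24.7 V.
(Unloaded it would have been 24.9 V.)

V_out ≈ 24.7 V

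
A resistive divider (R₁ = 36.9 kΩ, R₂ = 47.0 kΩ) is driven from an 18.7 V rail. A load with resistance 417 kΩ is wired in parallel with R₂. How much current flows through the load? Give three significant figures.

I_L ≈ 0.0239 mA

R₂‖R_L = 42.24 kΩ; V_out = 18.7 × 42.24/79.14 = 9.981 V.
I_L = V_out / R_L = 9.981 / 417 kΩ = 0.0239 mA.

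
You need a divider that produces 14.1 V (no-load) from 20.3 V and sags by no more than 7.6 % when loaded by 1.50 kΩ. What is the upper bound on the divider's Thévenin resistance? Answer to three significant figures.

Loading drop = R_th/(R_th + R_L) ≤ 0.0760, so R_th ≤ R_L · ε/(1−ε) = 1.50 kΩ × 0.0760/0.9240 = 123 Ω.

R_th ≤ 123 Ω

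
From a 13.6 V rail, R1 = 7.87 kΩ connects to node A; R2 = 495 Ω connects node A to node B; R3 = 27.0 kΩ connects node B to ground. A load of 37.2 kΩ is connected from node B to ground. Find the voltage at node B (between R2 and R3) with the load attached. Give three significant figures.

At node B, R3 is in parallel with the load: R3‖R_L = 15640 Ω.
Below node A the resistance is R2 + (R3‖R_L) = 16140 Ω, so V_A = 13.6 × 16140/24010 = 9.142 V.
Then V_B = V_A × (R3‖R_L)/(R2 + R3‖R_L) = 9.142 × 15640/16140 = 8.86 V.

V ≈ 8.86 V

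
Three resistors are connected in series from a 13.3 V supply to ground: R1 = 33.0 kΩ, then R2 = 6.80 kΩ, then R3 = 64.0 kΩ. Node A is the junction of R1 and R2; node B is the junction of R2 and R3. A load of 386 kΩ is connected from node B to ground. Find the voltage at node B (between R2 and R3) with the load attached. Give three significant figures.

V ≈ 7.71 V

At node B, R3 is in parallel with the load: R3‖R_L = 54.90 kΩ.
Below node A the resistance is R2 + (R3‖R_L) = 61.70 kΩ, so V_A = 13.3 × 61.70/94.70 = 8.665 V.
Then V_B = V_A × (R3‖R_L)/(R2 + R3‖R_L) = 8.665 × 54.90/61.70 = 7.71 V.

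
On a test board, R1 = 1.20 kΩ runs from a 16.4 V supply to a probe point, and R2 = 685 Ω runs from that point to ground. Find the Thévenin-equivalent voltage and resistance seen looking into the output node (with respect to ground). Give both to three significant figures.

V_th = 5.96 V, R_th = 436 Ω

V_th is the open-circuit tap voltage: 16.4 × 685/(1200 + 685) = 5.96 V.
With the supply zeroed, R1 and R2 appear in parallel from the tap: R_th = R1‖R2 = (1200 × 685)/1885 = 436 Ω.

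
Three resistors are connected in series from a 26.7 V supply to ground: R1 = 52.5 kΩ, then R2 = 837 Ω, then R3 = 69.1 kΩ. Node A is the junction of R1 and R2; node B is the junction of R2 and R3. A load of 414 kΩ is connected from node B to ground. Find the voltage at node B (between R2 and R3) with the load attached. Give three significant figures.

V ≈ 14.0 V

At node B, R3 is in parallel with the load: R3‖R_L = 59220 Ω.
Below node A the resistance is R2 + (R3‖R_L) = 60050 Ω, so V_A = 26.7 × 60050/112600 = 14.25 V.
Then V_B = V_A × (R3‖R_L)/(R2 + R3‖R_L) = 14.25 × 59220/60050 = 14.0 V.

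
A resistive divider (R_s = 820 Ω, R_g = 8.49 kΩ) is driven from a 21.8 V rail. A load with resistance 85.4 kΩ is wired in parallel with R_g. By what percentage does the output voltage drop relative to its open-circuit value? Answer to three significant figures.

The divider's output (Thévenin) resistance is R_s‖R_g = 747.8 Ω.
Fractional drop under load = R_th/(R_th + R_L) = 747.8 / (747.8 + 85400) = 0.008680.
So the output falls by 0.868 %.

0.868 %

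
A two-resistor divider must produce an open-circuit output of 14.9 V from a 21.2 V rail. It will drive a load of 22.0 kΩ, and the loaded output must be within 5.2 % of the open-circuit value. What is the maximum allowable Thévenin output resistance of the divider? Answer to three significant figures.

R_th ≤ 1.21 kΩ

Loading drop = R_th/(R_th + R_L) ≤ 0.0520, so R_th ≤ R_L · ε/(1−ε) = 22.0 kΩ × 0.0520/0.9480 = 1.21 kΩ.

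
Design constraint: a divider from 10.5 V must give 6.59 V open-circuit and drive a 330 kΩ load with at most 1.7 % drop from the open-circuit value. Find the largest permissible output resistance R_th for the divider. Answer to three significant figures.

R_th ≤ 5.71 kΩ

Loading drop = R_th/(R_th + R_L) ≤ 0.0170, so R_th ≤ R_L · ε/(1−ε) = 330 kΩ × 0.0170/0.9830 = 5.71 kΩ.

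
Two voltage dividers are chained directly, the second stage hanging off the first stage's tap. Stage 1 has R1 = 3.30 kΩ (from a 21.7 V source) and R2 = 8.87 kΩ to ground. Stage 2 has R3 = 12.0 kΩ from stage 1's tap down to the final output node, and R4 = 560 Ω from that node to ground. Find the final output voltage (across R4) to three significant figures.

V_out ≈ 0.592 V

Stage 2 presents R3+R4 = 12560 Ω as a load on stage 1's tap.
Stage 1's lower leg becomes R2‖(R3+R4) = 5199 Ω, so V_mid = 21.7 × 5199/8499 = 13.27 V.
Stage 2 is itself unloaded: V_out = V_mid × R4/(R3+R4) = 13.27 × 560/12560 = 0.592 V.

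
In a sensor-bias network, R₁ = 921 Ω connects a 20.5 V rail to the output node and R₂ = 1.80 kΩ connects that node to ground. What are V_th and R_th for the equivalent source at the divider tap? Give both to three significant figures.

V_th is the open-circuit tap voltage: 20.5 × 1800/(921 + 1800) = 13.6 V.
With the supply zeroed, R₁ and R₂ appear in parallel from the tap: R_th = R₁‖R₂ = (921 × 1800)/2721 = 609 Ω.

V_th = 13.6 V, R_th = 609 Ω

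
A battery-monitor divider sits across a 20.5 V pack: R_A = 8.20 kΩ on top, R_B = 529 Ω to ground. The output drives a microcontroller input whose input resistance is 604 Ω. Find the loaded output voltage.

V_out ≈ 0.682 V

The load sits in parallel with R_B: R_B‖R_L = (529 × 604) / (529 + 604) = 282.0 Ω.
V_out = 20.5 × 282.0 / (8200 + 282.0) = 20.5 × 282.0/8482 = 0.682 V.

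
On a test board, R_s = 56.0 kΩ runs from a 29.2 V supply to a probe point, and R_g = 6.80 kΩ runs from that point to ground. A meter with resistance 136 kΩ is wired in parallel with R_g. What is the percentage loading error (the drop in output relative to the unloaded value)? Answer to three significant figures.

4.27 %

The divider's output (Thévenin) resistance is R_s‖R_g = 6.064 kΩ.
Fractional drop under load = R_th/(R_th + R_L) = 6.064 / (6.064 + 136) = 0.04268.
So the output falls by 4.27 %.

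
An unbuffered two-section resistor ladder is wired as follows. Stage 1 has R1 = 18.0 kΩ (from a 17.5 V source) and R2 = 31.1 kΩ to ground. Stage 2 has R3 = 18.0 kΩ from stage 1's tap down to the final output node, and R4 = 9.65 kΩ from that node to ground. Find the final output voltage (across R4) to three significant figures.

Stage 2 presents R3+R4 = 27.65 kΩ as a load on stage 1's tap.
Stage 1's lower leg becomes R2‖(R3+R4) = 14.64 kΩ, so V_mid = 17.5 × 14.64/32.64 = 7.848 V.
Stage 2 is itself unloaded: V_out = V_mid × R4/(R3+R4) = 7.848 × 9.65/27.65 = 2.74 V.

V_out ≈ 2.74 V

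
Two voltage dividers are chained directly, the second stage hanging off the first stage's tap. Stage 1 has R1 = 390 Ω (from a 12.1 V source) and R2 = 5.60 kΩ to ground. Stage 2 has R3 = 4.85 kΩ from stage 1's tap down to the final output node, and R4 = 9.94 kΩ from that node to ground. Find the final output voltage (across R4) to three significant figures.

V_out ≈ 7.42 V

Stage 2 presents R3+R4 = 14790 Ω as a load on stage 1's tap.
Stage 1's lower leg becomes R2‖(R3+R4) = 4062 Ω, so V_mid = 12.1 × 4062/4452 = 11.04 V.
Stage 2 is itself unloaded: V_out = V_mid × R4/(R3+R4) = 11.04 × 9940/14790 = 7.42 V.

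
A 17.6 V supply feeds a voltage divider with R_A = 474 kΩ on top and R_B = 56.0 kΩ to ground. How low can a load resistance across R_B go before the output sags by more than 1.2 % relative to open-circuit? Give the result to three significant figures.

Output resistance R_th = R_A‖R_B = (474 × 56.0)/530.0 = 50.08 kΩ.
The fractional drop is R_th/(R_th + R_L); requiring this ≤ 0.0120 gives R_L ≥ R_th(1/0.0120 − 1) = 50.08 × 82.33 = 4.12 MΩ.

R_L(min) ≈ 4.12 MΩ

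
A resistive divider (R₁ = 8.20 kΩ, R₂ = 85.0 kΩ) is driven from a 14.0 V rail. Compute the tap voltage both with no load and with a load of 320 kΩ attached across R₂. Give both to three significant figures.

Unloaded: 12.8 V; loaded: 12.5 V

Open-circuit: V = 14.0 × 85.0/(8.20 + 85.0) = 12.8 V.
With the load, R₂ becomes R₂‖R_L = 67.16 kΩ, so V = 14.0 × 67.16/75.36 = 12.5 V.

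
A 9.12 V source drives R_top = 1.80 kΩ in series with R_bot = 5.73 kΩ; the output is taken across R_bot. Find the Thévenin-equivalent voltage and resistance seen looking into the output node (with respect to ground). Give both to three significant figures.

V_th = 6.94 V, R_th = 1.37 kΩ

V_th is the open-circuit tap voltage: 9.12 × 5.73/(1.80 + 5.73) = 6.94 V.
With the supply zeroed, R_top and R_bot appear in parallel from the tap: R_th = R_top‖R_bot = (1.80 × 5.73)/7.530 = 1.37 kΩ.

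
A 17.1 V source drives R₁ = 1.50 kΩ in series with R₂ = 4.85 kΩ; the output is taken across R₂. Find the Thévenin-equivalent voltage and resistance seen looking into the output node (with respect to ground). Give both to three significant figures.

V_th is the open-circuit tap voltage: 17.1 × 4.85/(1.50 + 4.85) = 13.1 V.
With the supply zeroed, R₁ and R₂ appear in parallel from the tap: R_th = R₁‖R₂ = (1.50 × 4.85)/6.350 = 1.15 kΩ.

V_th = 13.1 V, R_th = 1.15 kΩ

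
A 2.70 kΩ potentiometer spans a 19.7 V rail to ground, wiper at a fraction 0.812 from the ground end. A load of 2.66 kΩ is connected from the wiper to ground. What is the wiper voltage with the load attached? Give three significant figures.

V ≈ 13.9 V

The wiper splits the pot into (1−α)R = 507.6 Ω above and αR = 2192 Ω below.
Lower section ‖ load = 1202 Ω.
V_wiper = 19.7 × 1202/(507.6 + 1202) = 13.9 V.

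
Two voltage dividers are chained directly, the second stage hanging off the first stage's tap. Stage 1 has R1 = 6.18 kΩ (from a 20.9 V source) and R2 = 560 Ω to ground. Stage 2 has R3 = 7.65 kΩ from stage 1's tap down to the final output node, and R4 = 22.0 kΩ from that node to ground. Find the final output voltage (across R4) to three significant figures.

V_out ≈ 1.27 V

Stage 2 presents R3+R4 = 29650 Ω as a load on stage 1's tap.
Stage 1's lower leg becomes R2‖(R3+R4) = 549.6 Ω, so V_mid = 20.9 × 549.6/6730 = 1.707 V.
Stage 2 is itself unloaded: V_out = V_mid × R4/(R3+R4) = 1.707 × 22000/29650 = 1.27 V.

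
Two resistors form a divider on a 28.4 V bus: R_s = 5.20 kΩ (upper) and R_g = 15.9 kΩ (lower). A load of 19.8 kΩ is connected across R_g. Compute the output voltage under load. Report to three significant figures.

V_out ≈ 17.9 V

The load sits in parallel with R_g: R_g‖R_L = (15.9 × 19.8) / (15.9 + 19.8) = 8.818 kΩ.
V_out = 28.4 × 8.818 / (5.20 + 8.818) = 28.4 × 8.818/14.02 = 17.9 V.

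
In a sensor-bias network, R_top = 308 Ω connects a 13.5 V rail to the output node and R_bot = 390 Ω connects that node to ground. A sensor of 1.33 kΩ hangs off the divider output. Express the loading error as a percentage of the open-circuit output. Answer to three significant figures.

The divider's output (Thévenin) resistance is R_top‖R_bot = 172.1 Ω.
Fractional drop under load = R_th/(R_th + R_L) = 172.1 / (172.1 + 1330) = 0.1146.
So the output falls by 11.5 %.

11.5 %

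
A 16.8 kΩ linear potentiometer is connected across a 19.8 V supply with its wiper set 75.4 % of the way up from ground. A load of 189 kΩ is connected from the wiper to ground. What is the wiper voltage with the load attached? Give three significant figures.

The wiper splits the pot into (1−α)R = 4.133 kΩ above and αR = 12.67 kΩ below.
Lower section ‖ load = 11.87 kΩ.
V_wiper = 19.8 × 11.87/(4.133 + 11.87) = 14.7 V.

V ≈ 14.7 V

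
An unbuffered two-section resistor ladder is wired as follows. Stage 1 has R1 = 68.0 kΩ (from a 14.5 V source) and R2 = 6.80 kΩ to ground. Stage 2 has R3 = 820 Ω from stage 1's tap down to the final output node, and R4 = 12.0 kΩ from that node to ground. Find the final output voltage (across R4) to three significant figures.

Stage 2 presents R3+R4 = 12820 Ω as a load on stage 1's tap.
Stage 1's lower leg becomes R2‖(R3+R4) = 4443 Ω, so V_mid = 14.5 × 4443/72440 = 0.8893 V.
Stage 2 is itself unloaded: V_out = V_mid × R4/(R3+R4) = 0.8893 × 12000/12820 = 0.832 V.

V_out ≈ 0.832 V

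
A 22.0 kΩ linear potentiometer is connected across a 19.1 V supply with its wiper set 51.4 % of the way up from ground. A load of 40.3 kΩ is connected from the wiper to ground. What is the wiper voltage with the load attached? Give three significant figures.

V ≈ 8.64 V

The wiper splits the pot into (1−α)R = 10.69 kΩ above and αR = 11.31 kΩ below.
Lower section ‖ load = 8.830 kΩ.
V_wiper = 19.1 × 8.830/(10.69 + 8.830) = 8.64 V.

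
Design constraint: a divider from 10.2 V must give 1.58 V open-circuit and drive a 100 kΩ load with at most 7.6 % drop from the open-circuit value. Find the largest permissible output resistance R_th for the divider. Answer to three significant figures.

R_th ≤ 8.23 kΩ

Loading drop = R_th/(R_th + R_L) ≤ 0.0760, so R_th ≤ R_L · ε/(1−ε) = 100 kΩ × 0.0760/0.9240 = 8.23 kΩ.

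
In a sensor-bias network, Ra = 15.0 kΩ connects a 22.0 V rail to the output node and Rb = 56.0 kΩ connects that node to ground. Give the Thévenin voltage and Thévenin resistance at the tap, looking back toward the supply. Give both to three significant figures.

V_th = 17.4 V, R_th = 11.8 kΩ

V_th is the open-circuit tap voltage: 22.0 × 56.0/(15.0 + 56.0) = 17.4 V.
With the supply zeroed, Ra and Rb appear in parallel from the tap: R_th = Ra‖Rb = (15.0 × 56.0)/71.00 = 11.8 kΩ.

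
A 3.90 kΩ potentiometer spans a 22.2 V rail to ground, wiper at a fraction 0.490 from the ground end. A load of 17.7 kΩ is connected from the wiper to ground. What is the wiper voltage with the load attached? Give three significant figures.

The wiper splits the pot into (1−α)R = 1.989 kΩ above and αR = 1.911 kΩ below.
Lower section ‖ load = 1.725 kΩ.
V_wiper = 22.2 × 1.725/(1.989 + 1.725) = 10.3 V.

V ≈ 10.3 V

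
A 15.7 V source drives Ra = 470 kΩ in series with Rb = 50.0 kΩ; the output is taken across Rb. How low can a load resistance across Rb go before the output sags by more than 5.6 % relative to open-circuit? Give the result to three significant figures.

Output resistance R_th = Ra‖Rb = (470 × 50.0)/520.0 = 45.19 kΩ.
The fractional drop is R_th/(R_th + R_L); requiring this ≤ 0.0560 gives R_L ≥ R_th(1/0.0560 − 1) = 45.19 × 16.86 = 762 kΩ.

R_L(min) ≈ 762 kΩ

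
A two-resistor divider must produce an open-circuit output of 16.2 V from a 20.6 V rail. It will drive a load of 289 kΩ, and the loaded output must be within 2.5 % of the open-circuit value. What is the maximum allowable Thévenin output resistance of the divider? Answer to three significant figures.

Loading drop = R_th/(R_th + R_L) ≤ 0.0250, so R_th ≤ R_L · ε/(1−ε) = 289 kΩ × 0.0250/0.9750 = 7.41 kΩ.
(Any R1, R2 with R2/(R1+R2) = 0.786 and R1‖R2 ≤ 7.41 kΩ will meet the spec.)

R_th ≤ 7.41 kΩ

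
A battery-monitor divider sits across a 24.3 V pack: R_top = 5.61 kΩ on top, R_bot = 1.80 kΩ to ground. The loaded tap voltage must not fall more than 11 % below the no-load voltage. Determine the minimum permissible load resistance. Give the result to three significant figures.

R_L(min) ≈ 11.0 kΩ

Output resistance R_th = R_top‖R_bot = (5.61 × 1.80)/7.410 = 1.363 kΩ.
The fractional drop is R_th/(R_th + R_L); requiring this ≤ 0.110 gives R_L ≥ R_th(1/0.110 − 1) = 1.363 × 8.091 = 11.0 kΩ.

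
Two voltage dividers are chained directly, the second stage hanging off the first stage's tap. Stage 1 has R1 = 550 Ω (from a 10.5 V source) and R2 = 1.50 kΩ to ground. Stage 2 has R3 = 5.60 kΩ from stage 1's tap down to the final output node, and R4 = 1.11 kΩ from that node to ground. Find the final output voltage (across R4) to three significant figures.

Stage 2 presents R3+R4 = 6710 Ω as a load on stage 1's tap.
Stage 1's lower leg becomes R2‖(R3+R4) = 1226 Ω, so V_mid = 10.5 × 1226/1776 = 7.248 V.
Stage 2 is itself unloaded: V_out = V_mid × R4/(R3+R4) = 7.248 × 1110/6710 = 1.20 V.

V_out ≈ 1.20 V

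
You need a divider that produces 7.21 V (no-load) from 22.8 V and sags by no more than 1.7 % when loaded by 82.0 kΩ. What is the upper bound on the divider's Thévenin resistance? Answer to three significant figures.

R_th ≤ 1.42 kΩ

Loading drop = R_th/(R_th + R_L) ≤ 0.0170, so R_th ≤ R_L · ε/(1−ε) = 82.0 kΩ × 0.0170/0.9830 = 1.42 kΩ.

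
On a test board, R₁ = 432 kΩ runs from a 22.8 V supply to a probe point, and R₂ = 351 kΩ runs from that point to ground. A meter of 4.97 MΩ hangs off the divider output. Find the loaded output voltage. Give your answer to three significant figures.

The load sits in parallel with R₂: R₂‖R_L = (351 × 4970) / (351 + 4970) = 327.8 kΩ.
V_out = 22.8 × 327.8 / (432 + 327.8) = 22.8 × 327.8/759.8 = 9.84 V.

V_out ≈ 9.84 V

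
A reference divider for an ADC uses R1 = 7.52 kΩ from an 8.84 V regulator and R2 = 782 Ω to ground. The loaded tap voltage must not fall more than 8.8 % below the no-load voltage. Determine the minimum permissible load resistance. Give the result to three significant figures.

R_L(min) ≈ 7.34 kΩ

Output resistance R_th = R1‖R2 = (7520 × 782)/8302 = 708.3 Ω.
The fractional drop is R_th/(R_th + R_L); requiring this ≤ 0.0880 gives R_L ≥ R_th(1/0.0880 − 1) = 708.3 × 10.36 = 7.34 kΩ.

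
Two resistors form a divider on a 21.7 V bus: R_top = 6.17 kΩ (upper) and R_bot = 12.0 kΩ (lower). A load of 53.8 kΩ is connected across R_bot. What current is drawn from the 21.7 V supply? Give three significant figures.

I ≈ 1.36 mA

R_bot‖R_L = 9.812 kΩ, so the source sees R_top + R_bot‖R_L = 15.98 kΩ.
I = 21.7 V / 15.98 kΩ = 1.36 mA.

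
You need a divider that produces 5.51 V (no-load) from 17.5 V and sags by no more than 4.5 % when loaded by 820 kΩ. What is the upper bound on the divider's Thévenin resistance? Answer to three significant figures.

Loading drop = R_th/(R_th + R_L) ≤ 0.0450, so R_th ≤ R_L · ε/(1−ε) = 820 kΩ × 0.0450/0.9550 = 38.6 kΩ.

R_th ≤ 38.6 kΩ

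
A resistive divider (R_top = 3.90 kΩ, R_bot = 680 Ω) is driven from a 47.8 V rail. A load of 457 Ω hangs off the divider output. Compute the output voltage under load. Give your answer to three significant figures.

The load sits in parallel with R_bot: R_bot‖R_L = (680 × 457) / (680 + 457) = 273.3 Ω.
V_out = 47.8 × 273.3 / (3900 + 273.3) = 47.8 × 273.3/4173 = 3.13 V.

V_out ≈ 3.13 V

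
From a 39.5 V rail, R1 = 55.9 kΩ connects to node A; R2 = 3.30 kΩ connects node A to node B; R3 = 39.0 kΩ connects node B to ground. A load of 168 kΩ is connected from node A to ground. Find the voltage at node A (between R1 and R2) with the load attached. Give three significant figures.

V ≈ 14.9 V

Below node A the series string R2+R3 = 42.30 kΩ sits in parallel with the 168 kΩ load: 33.79 kΩ.
V_A = 39.5 × 33.79/(55.9 + 33.79) = 14.9 V.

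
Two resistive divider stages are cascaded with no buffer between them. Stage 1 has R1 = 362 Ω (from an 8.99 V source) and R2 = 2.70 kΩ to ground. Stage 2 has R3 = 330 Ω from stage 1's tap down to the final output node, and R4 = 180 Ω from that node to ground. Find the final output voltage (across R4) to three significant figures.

V_out ≈ 1.72 V

Stage 2 presents R3+R4 = 510.0 Ω as a load on stage 1's tap.
Stage 1's lower leg becomes R2‖(R3+R4) = 429.0 Ω, so V_mid = 8.99 × 429.0/791.0 = 4.876 V.
Stage 2 is itself unloaded: V_out = V_mid × R4/(R3+R4) = 4.876 × 180/510.0 = 1.72 V.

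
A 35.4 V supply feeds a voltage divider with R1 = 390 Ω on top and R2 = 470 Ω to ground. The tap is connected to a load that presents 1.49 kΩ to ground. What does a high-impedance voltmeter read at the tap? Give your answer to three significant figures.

V_out ≈ 16.9 V

The load sits in parallel with R2: R2‖R_L = (470 × 1490) / (470 + 1490) = 357.3 Ω.
V_out = 35.4 × 357.3 / (390 + 357.3) = 35.4 × 357.3/747.3 = 16.9 V.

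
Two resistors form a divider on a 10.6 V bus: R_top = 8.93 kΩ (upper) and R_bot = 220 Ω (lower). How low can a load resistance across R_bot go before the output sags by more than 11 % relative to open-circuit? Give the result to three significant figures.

Output resistance R_th = R_top‖R_bot = (8930 × 220)/9150 = 214.7 Ω.
The fractional drop is R_th/(R_th + R_L); requiring this ≤ 0.110 gives R_L ≥ R_th(1/0.110 − 1) = 214.7 × 8.091 = 1.74 kΩ.

R_L(min) ≈ 1.74 kΩ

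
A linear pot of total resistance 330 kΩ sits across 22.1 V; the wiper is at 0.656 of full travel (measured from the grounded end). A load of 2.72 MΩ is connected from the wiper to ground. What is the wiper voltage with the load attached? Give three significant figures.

The wiper splits the pot into (1−α)R = 113.5 kΩ above and αR = 216.5 kΩ below.
Lower section ‖ load = 200.5 kΩ.
V_wiper = 22.1 × 200.5/(113.5 + 200.5) = 14.1 V.

V ≈ 14.1 V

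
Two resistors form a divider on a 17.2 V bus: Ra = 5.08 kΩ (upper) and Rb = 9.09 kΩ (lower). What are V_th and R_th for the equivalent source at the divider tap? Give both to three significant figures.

V_th is the open-circuit tap voltage: 17.2 × 9.09/(5.08 + 9.09) = 11.0 V.
With the supply zeroed, Ra and Rb appear in parallel from the tap: R_th = Ra‖Rb = (5.08 × 9.09)/14.17 = 3.26 kΩ.

V_th = 11.0 V, R_th = 3.26 kΩ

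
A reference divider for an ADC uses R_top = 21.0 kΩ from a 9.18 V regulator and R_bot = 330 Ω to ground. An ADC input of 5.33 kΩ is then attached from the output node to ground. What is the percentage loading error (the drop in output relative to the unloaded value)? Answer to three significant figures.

5.75 %

The divider's output (Thévenin) resistance is R_top‖R_bot = 324.9 Ω.
Fractional drop under load = R_th/(R_th + R_L) = 324.9 / (324.9 + 5330) = 0.05745.
So the output falls by 5.75 %.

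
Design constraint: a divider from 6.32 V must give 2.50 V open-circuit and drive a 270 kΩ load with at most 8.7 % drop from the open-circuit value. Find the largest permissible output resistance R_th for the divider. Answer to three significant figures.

Loading drop = R_th/(R_th + R_L) ≤ 0.0870, so R_th ≤ R_L · ε/(1−ε) = 270 kΩ × 0.0870/0.9130 = 25.7 kΩ.
(Any R1, R2 with R2/(R1+R2) = 0.396 and R1‖R2 ≤ 25.7 kΩ will meet the spec.)

R_th ≤ 25.7 kΩ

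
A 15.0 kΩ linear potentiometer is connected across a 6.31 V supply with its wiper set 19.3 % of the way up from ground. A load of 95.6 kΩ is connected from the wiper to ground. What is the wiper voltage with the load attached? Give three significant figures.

V ≈ 1.19 V

The wiper splits the pot into (1−α)R = 12.11 kΩ above and αR = 2.895 kΩ below.
Lower section ‖ load = 2.810 kΩ.
V_wiper = 6.31 × 2.810/(12.11 + 2.810) = 1.19 V.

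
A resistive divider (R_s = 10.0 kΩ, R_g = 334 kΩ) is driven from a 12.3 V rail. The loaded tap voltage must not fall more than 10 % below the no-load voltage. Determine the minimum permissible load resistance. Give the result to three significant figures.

Output resistance R_th = R_s‖R_g = (10.0 × 334)/344.0 = 9.709 kΩ.
The fractional drop is R_th/(R_th + R_L); requiring this ≤ 0.100 gives R_L ≥ R_th(1/0.100 − 1) = 9.709 × 9.000 = 87.4 kΩ.

R_L(min) ≈ 87.4 kΩ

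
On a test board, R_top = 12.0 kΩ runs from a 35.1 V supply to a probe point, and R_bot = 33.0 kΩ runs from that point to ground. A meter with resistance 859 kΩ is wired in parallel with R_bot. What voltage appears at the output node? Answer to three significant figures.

V_out ≈ 25.5 V

The load sits in parallel with R_bot: R_bot‖R_L = (33.0 × 859) / (33.0 + 859) = 31.78 kΩ.
V_out = 35.1 × 31.78 / (12.0 + 31.78) = 35.1 × 31.78/43.78 = 25.5 V.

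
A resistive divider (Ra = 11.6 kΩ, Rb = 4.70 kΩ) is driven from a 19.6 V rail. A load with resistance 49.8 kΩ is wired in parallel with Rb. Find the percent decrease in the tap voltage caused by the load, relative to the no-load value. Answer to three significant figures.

The divider's output (Thévenin) resistance is Ra‖Rb = 3.345 kΩ.
Fractional drop under load = R_th/(R_th + R_L) = 3.345 / (3.345 + 49.8) = 0.06294.
So the output falls by 6.29 %.

6.29 %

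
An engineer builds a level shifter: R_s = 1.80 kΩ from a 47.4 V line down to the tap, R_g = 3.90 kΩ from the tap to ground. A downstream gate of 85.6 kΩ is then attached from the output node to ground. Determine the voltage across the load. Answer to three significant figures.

The load sits in parallel with R_g: R_g‖R_L = (3.90 × 85.6) / (3.90 + 85.6) = 3.730 kΩ.
V_out = 47.4 × 3.730 / (1.80 + 3.730) = 47.4 × 3.730/5.530 = 32.0 V.

V_out ≈ 32.0 V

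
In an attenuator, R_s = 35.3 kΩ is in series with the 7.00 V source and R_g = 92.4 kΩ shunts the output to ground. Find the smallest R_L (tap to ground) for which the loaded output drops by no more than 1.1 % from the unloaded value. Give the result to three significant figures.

Output resistance R_th = R_s‖R_g = (35.3 × 92.4)/127.7 = 25.54 kΩ.
The fractional drop is R_th/(R_th + R_L); requiring this ≤ 0.0110 gives R_L ≥ R_th(1/0.0110 − 1) = 25.54 × 89.91 = 2.30 MΩ.

R_L(min) ≈ 2.30 MΩ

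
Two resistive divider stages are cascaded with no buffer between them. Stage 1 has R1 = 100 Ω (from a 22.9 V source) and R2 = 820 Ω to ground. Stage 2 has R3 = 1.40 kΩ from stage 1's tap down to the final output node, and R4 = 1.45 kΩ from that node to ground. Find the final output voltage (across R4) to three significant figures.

Stage 2 presents R3+R4 = 2850 Ω as a load on stage 1's tap.
Stage 1's lower leg becomes R2‖(R3+R4) = 636.8 Ω, so V_mid = 22.9 × 636.8/736.8 = 19.79 V.
Stage 2 is itself unloaded: V_out = V_mid × R4/(R3+R4) = 19.79 × 1450/2850 = 10.1 V.

V_out ≈ 10.1 V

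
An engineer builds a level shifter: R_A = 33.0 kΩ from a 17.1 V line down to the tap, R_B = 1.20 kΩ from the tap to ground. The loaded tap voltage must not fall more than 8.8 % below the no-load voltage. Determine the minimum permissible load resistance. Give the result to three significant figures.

R_L(min) ≈ 12.0 kΩ

Output resistance R_th = R_A‖R_B = (33.0 × 1.20)/34.20 = 1.158 kΩ.
The fractional drop is R_th/(R_th + R_L); requiring this ≤ 0.0880 gives R_L ≥ R_th(1/0.0880 − 1) = 1.158 × 10.36 = 12.0 kΩ.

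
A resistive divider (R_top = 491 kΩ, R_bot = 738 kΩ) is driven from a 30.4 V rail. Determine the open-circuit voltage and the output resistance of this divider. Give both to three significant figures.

V_th = 18.3 V, R_th = 295 kΩ

V_th is the open-circuit tap voltage: 30.4 × 738/(491 + 738) = 18.3 V.
With the supply zeroed, R_top and R_bot appear in parallel from the tap: R_th = R_top‖R_bot = (491 × 738)/1229 = 295 kΩ.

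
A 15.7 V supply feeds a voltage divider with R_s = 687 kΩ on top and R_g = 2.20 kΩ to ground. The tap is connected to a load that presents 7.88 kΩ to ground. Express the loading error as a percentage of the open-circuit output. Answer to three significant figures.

21.8 %

Unloaded V = 15.7 × 2.20/689.2 = 0.05012 V.
Loaded: R_g‖R_L = 1.720 kΩ, giving V = 15.7 × 1.720/688.7 = 0.03921 V.
Drop = (0.05012 − 0.03921) / 0.05012 = 21.8 %.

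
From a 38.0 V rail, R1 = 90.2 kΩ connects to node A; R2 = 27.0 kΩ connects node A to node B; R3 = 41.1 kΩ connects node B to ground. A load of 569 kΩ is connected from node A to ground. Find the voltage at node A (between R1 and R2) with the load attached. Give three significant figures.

Below node A the series string R2+R3 = 68.10 kΩ sits in parallel with the 569 kΩ load: 60.82 kΩ.
V_A = 38.0 × 60.82/(90.2 + 60.82) = 15.3 V.

V ≈ 15.3 V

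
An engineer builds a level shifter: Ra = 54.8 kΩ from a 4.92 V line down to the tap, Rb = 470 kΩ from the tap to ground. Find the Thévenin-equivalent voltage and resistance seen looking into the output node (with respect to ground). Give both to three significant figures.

V_th is the open-circuit tap voltage: 4.92 × 470/(54.8 + 470) = 4.41 V.
With the supply zeroed, Ra and Rb appear in parallel from the tap: R_th = Ra‖Rb = (54.8 × 470)/524.8 = 49.1 kΩ.

V_th = 4.41 V, R_th = 49.1 kΩ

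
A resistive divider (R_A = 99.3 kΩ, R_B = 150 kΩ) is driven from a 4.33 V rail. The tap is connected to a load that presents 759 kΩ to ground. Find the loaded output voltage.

V_out ≈ 2.42 V

The load sits in parallel with R_B: R_B‖R_L = (150 × 759) / (150 + 759) = 125.2 kΩ.
V_out = 4.33 × 125.2 / (99.3 + 125.2) = 4.33 × 125.2/224.5 = 2.42 V.
(Unloaded it would have been 2.61 V.)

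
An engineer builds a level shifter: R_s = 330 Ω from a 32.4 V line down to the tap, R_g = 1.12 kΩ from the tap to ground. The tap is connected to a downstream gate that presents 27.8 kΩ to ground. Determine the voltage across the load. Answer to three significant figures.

V_out ≈ 24.8 V

The load sits in parallel with R_g: R_g‖R_L = (1120 × 27800) / (1120 + 27800) = 1077 Ω.
V_out = 32.4 × 1077 / (330 + 1077) = 32.4 × 1077/1407 = 24.8 V.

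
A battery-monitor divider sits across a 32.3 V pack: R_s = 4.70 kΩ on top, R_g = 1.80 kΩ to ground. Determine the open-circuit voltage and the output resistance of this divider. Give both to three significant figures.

V_th is the open-circuit tap voltage: 32.3 × 1.80/(4.70 + 1.80) = 8.94 V.
With the supply zeroed, R_s and R_g appear in parallel from the tap: R_th = R_s‖R_g = (4.70 × 1.80)/6.500 = 1.30 kΩ.

V_th = 8.94 V, R_th = 1.30 kΩ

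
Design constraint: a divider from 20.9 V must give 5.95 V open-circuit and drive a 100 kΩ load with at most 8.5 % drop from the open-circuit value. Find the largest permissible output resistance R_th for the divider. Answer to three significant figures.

Loading drop = R_th/(R_th + R_L) ≤ 0.0850, so R_th ≤ R_L · ε/(1−ε) = 100 kΩ × 0.0850/0.9150 = 9.29 kΩ.
(Any R1, R2 with R2/(R1+R2) = 0.285 and R1‖R2 ≤ 9.29 kΩ will meet the spec.)

R_th ≤ 9.29 kΩ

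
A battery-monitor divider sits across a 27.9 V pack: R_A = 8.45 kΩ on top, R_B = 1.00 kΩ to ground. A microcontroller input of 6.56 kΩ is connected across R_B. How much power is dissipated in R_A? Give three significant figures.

Total resistance from the source is R_A + (R_B‖R_L) = 9.318 kΩ, so I = 27.9/9.318 kΩ = 2.994 mA.
P = I²·R_A = (2.994 mA)² × 8.45 kΩ = 75.8 mW.

P ≈ 75.8 mW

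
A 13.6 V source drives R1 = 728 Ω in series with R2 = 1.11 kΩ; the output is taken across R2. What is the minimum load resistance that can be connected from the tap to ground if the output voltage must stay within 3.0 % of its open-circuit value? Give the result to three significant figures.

Output resistance R_th = R1‖R2 = (728 × 1110)/1838 = 439.7 Ω.
The fractional drop is R_th/(R_th + R_L); requiring this ≤ 0.0300 gives R_L ≥ R_th(1/0.0300 − 1) = 439.7 × 32.33 = 14.2 kΩ.

R_L(min) ≈ 14.2 kΩ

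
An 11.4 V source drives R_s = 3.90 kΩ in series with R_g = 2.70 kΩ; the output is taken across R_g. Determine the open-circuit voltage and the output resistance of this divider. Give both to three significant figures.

V_th is the open-circuit tap voltage: 11.4 × 2.70/(3.90 + 2.70) = 4.66 V.
With the supply zeroed, R_s and R_g appear in parallel from the tap: R_th = R_s‖R_g = (3.90 × 2.70)/6.600 = 1.60 kΩ.

V_th = 4.66 V, R_th = 1.60 kΩ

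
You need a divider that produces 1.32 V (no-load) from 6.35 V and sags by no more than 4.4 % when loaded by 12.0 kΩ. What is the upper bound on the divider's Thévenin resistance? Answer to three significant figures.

Loading drop = R_th/(R_th + R_L) ≤ 0.0440, so R_th ≤ R_L · ε/(1−ε) = 12.0 kΩ × 0.0440/0.9560 = 552 Ω.
(Any R1, R2 with R2/(R1+R2) = 0.208 and R1‖R2 ≤ 552 Ω will meet the spec.)

R_th ≤ 552 Ω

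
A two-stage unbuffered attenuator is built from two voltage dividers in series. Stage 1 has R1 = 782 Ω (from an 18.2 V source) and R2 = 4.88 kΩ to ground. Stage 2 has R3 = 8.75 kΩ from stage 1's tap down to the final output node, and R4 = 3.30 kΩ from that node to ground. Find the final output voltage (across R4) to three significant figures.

V_out ≈ 4.07 V

Stage 2 presents R3+R4 = 12050 Ω as a load on stage 1's tap.
Stage 1's lower leg becomes R2‖(R3+R4) = 3473 Ω, so V_mid = 18.2 × 3473/4255 = 14.86 V.
Stage 2 is itself unloaded: V_out = V_mid × R4/(R3+R4) = 14.86 × 3300/12050 = 4.07 V.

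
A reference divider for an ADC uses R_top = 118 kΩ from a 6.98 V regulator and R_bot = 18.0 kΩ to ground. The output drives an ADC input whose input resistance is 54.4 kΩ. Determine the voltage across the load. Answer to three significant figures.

The load sits in parallel with R_bot: R_bot‖R_L = (18.0 × 54.4) / (18.0 + 54.4) = 13.52 kΩ.
V_out = 6.98 × 13.52 / (118 + 13.52) = 6.98 × 13.52/131.5 = 0.718 V.

V_out ≈ 0.718 V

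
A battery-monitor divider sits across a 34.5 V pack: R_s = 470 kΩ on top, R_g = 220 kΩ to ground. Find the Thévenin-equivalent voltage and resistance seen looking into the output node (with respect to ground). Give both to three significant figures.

V_th = 11.0 V, R_th = 150 kΩ

V_th is the open-circuit tap voltage: 34.5 × 220/(470 + 220) = 11.0 V.
With the supply zeroed, R_s and R_g appear in parallel from the tap: R_th = R_s‖R_g = (470 × 220)/690.0 = 150 kΩ.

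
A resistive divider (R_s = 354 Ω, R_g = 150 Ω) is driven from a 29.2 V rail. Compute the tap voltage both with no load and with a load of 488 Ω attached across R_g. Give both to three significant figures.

Unloaded: 8.69 V; loaded: 7.15 V

Open-circuit: V = 29.2 × 150/(354 + 150) = 8.69 V.
With the load, R_g becomes R_g‖R_L = 114.7 Ω, so V = 29.2 × 114.7/468.7 = 7.15 V.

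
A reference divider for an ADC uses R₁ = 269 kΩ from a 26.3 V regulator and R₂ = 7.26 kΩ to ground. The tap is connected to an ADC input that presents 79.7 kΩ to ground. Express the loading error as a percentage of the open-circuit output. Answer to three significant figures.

The divider's output (Thévenin) resistance is R₁‖R₂ = 7.069 kΩ.
Fractional drop under load = R_th/(R_th + R_L) = 7.069 / (7.069 + 79.7) = 0.08147.
So the output falls by 8.15 %.

8.15 %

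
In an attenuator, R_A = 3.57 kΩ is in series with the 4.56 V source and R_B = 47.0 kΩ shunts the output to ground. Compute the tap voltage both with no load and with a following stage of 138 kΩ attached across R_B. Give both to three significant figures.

Open-circuit: V = 4.56 × 47.0/(3.57 + 47.0) = 4.24 V.
With the load, R_B becomes R_B‖R_L = 35.06 kΩ, so V = 4.56 × 35.06/38.63 = 4.14 V.

Unloaded: 4.24 V; loaded: 4.14 V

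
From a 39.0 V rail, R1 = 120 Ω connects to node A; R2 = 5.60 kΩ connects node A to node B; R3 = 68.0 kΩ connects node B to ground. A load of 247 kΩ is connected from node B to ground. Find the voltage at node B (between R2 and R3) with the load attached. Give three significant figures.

At node B, R3 is in parallel with the load: R3‖R_L = 53320 Ω.
Below node A the resistance is R2 + (R3‖R_L) = 58920 Ω, so V_A = 39.0 × 58920/59040 = 38.92 V.
Then V_B = V_A × (R3‖R_L)/(R2 + R3‖R_L) = 38.92 × 53320/58920 = 35.2 V.

V ≈ 35.2 V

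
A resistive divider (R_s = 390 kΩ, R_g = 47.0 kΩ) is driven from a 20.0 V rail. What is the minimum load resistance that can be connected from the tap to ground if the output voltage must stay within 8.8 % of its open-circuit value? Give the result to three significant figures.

Output resistance R_th = R_s‖R_g = (390 × 47.0)/437.0 = 41.95 kΩ.
The fractional drop is R_th/(R_th + R_L); requiring this ≤ 0.0880 gives R_L ≥ R_th(1/0.0880 − 1) = 41.95 × 10.36 = 435 kΩ.

R_L(min) ≈ 435 kΩ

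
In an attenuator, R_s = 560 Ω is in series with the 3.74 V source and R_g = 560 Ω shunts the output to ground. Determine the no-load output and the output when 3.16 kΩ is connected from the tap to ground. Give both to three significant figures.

Unloaded: 1.87 V; loaded: 1.72 V

Open-circuit: V = 3.74 × 560/(560 + 560) = 1.87 V.
With the load, R_g becomes R_g‖R_L = 475.7 Ω, so V = 3.74 × 475.7/1036 = 1.72 V.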